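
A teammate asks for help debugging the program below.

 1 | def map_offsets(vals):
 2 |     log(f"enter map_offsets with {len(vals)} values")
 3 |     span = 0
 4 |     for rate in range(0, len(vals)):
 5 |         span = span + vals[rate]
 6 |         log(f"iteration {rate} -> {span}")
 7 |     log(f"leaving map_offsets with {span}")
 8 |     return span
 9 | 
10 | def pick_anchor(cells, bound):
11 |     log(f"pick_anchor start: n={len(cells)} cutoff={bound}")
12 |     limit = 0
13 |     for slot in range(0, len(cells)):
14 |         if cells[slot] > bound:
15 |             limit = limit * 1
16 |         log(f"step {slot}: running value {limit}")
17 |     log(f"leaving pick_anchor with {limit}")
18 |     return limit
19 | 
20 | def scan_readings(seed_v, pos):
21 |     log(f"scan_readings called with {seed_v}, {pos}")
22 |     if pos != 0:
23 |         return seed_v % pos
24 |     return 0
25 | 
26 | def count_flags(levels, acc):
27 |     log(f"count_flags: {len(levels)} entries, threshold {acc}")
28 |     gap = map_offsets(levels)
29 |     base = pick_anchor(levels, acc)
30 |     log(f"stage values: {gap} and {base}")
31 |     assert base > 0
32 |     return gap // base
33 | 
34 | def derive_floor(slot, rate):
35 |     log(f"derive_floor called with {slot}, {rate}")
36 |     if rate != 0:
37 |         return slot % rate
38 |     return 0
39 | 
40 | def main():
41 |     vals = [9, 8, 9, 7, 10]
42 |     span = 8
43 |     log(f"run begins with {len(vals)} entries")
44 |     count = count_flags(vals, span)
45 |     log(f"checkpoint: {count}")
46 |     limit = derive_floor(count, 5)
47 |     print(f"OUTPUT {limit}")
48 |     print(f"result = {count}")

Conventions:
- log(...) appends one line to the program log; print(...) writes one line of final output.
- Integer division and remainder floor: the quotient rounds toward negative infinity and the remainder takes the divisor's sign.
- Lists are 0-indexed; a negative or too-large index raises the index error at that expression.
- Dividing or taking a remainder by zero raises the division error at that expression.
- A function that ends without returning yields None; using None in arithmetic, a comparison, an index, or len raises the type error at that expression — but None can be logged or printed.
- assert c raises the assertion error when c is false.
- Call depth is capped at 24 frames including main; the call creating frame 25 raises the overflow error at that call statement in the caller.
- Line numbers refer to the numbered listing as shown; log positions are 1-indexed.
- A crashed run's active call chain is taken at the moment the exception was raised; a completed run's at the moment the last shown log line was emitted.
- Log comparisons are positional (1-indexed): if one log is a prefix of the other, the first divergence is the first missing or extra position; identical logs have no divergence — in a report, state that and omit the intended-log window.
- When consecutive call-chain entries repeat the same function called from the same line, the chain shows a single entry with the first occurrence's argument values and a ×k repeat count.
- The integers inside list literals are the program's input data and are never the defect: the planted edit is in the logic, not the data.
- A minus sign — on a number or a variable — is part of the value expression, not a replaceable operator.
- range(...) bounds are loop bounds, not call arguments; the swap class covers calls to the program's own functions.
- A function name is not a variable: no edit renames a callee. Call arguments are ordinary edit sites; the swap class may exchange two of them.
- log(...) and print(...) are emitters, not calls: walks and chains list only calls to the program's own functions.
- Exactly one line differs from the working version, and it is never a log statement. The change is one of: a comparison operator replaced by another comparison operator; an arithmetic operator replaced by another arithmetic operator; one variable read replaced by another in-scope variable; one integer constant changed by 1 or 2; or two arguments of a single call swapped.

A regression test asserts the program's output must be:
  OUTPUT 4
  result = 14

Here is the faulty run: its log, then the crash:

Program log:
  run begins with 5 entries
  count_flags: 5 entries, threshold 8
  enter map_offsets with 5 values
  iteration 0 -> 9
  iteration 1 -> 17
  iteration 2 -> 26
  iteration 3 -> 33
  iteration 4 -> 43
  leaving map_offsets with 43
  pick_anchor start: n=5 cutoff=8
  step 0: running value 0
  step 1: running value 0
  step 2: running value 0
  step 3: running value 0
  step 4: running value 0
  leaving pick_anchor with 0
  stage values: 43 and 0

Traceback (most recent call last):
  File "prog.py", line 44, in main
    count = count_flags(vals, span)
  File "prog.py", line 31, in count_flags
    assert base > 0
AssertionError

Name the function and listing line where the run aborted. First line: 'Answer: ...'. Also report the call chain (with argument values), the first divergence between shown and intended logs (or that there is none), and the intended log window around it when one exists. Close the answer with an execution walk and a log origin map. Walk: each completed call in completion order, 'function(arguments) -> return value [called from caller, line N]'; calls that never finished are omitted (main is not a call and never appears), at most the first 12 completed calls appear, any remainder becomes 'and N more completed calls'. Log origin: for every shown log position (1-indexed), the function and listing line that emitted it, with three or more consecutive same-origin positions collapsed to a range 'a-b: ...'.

Answer: the error was raised in count_flags, line 31.
Key observation: Everything matches until log position 11, which reads 'step 0: running value 0' in place of 'step 0: running value 1'.
Call chain: main -> count_flags([9, 8, 9, 7, 10], 8) (called at line 44).
First divergence: position 11; shown 'step 0: running value 0' vs intended 'step 0: running value 1'.
Intended log window:
  9: leaving map_offsets with 43
  10: pick_anchor start: n=5 cutoff=8
  11: step 0: running value 1
  12: step 1: running value 1
Execution walk:
  map_offsets([9, 8, 9, 7, 10]) -> 43  [called from count_flags, line 28]
  pick_anchor([9, 8, 9, 7, 10], 8) -> 0  [called from count_flags, line 29]
Origin of each log line:
  1 — main, line 43
  2 — count_flags, line 27
  3 — map_offsets, line 2
  4-8 — map_offsets, line 6
  9 — map_offsets, line 7
  10 — pick_anchor, line 11
  11-15 — pick_anchor, line 16
  16 — pick_anchor, line 17
  17 — count_flags, line 30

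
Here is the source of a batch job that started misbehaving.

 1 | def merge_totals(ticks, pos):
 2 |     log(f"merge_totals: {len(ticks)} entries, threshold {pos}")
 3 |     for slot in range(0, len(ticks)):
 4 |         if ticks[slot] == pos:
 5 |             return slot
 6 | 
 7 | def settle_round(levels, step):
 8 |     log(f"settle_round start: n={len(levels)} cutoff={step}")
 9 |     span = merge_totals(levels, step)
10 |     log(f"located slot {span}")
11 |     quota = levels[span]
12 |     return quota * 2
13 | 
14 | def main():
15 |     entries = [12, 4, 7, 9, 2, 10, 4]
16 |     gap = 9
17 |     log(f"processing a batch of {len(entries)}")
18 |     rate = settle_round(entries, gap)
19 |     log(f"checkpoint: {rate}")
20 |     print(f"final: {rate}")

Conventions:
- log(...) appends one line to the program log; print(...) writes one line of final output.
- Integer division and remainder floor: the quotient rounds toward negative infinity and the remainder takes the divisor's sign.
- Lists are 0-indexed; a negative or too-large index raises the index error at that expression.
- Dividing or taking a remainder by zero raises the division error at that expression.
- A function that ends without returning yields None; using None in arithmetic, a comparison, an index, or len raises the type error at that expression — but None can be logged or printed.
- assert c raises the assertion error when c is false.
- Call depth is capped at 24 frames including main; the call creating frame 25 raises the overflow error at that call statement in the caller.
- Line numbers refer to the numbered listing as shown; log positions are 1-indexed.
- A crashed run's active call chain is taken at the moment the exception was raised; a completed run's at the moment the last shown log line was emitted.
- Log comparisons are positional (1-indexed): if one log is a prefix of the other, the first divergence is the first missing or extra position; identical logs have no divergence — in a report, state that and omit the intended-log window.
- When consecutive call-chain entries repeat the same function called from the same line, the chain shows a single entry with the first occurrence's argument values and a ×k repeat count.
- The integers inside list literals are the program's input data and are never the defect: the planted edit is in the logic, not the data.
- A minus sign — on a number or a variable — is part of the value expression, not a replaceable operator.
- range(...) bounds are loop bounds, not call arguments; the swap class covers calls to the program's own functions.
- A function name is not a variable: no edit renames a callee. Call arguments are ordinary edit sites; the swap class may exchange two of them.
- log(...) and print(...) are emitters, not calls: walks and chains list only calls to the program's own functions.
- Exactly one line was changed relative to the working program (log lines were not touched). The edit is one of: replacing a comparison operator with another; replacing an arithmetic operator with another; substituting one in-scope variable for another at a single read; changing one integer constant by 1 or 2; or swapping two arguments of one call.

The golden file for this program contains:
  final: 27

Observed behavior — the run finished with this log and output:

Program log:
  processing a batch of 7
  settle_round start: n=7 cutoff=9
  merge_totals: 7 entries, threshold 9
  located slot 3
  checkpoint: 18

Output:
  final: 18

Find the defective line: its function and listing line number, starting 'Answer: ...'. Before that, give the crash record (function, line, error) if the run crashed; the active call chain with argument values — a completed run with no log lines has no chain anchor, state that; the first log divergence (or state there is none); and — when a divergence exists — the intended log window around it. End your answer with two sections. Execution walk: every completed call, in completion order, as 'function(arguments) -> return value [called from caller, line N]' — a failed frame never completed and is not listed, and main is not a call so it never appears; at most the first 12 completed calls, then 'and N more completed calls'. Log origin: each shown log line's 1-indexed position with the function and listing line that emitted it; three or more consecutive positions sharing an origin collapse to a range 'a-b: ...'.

Answer: the defect is in settle_round at line 12.
Key observation: Log line 5 is where behavior first shows: 'checkpoint: 18' appears instead of 'checkpoint: 27'.
Call chain: main.
First divergence: position 5 — the shown line 'checkpoint: 18' should read 'checkpoint: 27'.
Intended log window:
  3: merge_totals: 7 entries, threshold 9
  4: located slot 3
  5: checkpoint: 27
Execution walk:
  merge_totals([12, 4, 7, 9, 2, 10, 4], 9) -> 3  [called from settle_round, line 9]
  settle_round([12, 4, 7, 9, 2, 10, 4], 9) -> 18  [called from main, line 18]
Log origins:
  1: logged in main at line 17
  2: logged in settle_round at line 8
  3: logged in merge_totals at line 2
  4: logged in settle_round at line 10
  5: logged in main at line 19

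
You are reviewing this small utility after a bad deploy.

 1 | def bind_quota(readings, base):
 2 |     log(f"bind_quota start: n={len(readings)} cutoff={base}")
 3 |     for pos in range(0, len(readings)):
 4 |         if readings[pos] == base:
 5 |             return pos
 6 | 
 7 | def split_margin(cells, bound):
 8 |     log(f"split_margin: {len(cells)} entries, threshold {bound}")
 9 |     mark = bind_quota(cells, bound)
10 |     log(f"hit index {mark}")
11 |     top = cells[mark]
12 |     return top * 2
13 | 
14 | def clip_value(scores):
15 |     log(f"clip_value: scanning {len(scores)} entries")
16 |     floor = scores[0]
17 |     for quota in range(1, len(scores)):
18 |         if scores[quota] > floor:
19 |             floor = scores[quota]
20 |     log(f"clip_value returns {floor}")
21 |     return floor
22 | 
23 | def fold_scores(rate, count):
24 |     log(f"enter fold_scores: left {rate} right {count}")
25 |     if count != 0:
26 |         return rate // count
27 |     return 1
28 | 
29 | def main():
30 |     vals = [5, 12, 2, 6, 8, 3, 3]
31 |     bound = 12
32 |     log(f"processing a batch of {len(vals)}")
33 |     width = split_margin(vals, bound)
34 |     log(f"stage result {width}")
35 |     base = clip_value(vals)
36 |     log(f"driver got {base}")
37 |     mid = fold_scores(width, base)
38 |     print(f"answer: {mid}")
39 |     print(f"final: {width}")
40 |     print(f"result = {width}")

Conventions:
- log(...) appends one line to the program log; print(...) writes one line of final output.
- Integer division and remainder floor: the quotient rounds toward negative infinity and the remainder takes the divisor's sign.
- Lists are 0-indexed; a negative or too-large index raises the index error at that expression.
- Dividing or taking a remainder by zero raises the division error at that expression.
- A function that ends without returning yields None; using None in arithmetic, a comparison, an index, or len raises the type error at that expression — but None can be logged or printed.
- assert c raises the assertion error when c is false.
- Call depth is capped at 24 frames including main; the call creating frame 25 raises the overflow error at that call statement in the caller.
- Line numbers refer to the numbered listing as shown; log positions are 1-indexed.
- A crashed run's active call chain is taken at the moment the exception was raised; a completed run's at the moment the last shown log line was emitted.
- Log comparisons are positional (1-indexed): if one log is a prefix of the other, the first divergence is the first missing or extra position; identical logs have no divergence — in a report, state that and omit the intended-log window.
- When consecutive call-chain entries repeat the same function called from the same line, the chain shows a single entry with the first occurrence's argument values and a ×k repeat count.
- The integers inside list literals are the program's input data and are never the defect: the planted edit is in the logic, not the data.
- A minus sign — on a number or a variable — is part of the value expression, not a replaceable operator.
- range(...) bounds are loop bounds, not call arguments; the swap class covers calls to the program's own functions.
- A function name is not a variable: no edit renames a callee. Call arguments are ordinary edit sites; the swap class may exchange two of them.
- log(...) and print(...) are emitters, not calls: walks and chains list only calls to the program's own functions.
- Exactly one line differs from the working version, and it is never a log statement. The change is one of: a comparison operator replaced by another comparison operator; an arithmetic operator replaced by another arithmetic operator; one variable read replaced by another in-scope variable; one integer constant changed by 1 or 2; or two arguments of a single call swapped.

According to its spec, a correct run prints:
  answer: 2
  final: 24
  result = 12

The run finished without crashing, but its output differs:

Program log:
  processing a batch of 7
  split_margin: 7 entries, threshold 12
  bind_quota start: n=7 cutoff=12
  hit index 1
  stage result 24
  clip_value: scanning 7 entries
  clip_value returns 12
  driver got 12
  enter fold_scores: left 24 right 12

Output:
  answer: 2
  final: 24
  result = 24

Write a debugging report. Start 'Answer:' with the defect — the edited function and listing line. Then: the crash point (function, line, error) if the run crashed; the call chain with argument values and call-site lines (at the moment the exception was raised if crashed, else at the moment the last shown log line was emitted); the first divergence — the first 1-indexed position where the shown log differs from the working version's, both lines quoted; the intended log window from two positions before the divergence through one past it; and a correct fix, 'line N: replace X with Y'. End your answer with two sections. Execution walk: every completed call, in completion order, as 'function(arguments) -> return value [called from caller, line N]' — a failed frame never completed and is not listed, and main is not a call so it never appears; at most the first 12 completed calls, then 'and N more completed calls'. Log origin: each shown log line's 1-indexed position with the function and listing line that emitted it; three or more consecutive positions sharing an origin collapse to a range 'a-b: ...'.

Answer: the defect is in main at line 40.
Key observation: Every logged value matches the working version; the printed result is what differs.
Call chain: main -> fold_scores(24, 12) (called at line 37).
First divergence: none; the two logs match at every position.
Execution walk:
  bind_quota([5, 12, 2, 6, 8, 3, 3], 12) -> 1  [called from split_margin, line 9]
  split_margin([5, 12, 2, 6, 8, 3, 3], 12) -> 24  [called from main, line 33]
  clip_value([5, 12, 2, 6, 8, 3, 3]) -> 12  [called from main, line 35]
  fold_scores(24, 12) -> 2  [called from main, line 37]
Log origins:
  1 — main, line 32
  2 — split_margin, line 8
  3 — bind_quota, line 2
  4 — split_margin, line 10
  5 — main, line 34
  6 — clip_value, line 15
  7 — clip_value, line 20
  8 — main, line 36
  9 — fold_scores, line 24
A correct fix: line 40: replace `width` with `base`.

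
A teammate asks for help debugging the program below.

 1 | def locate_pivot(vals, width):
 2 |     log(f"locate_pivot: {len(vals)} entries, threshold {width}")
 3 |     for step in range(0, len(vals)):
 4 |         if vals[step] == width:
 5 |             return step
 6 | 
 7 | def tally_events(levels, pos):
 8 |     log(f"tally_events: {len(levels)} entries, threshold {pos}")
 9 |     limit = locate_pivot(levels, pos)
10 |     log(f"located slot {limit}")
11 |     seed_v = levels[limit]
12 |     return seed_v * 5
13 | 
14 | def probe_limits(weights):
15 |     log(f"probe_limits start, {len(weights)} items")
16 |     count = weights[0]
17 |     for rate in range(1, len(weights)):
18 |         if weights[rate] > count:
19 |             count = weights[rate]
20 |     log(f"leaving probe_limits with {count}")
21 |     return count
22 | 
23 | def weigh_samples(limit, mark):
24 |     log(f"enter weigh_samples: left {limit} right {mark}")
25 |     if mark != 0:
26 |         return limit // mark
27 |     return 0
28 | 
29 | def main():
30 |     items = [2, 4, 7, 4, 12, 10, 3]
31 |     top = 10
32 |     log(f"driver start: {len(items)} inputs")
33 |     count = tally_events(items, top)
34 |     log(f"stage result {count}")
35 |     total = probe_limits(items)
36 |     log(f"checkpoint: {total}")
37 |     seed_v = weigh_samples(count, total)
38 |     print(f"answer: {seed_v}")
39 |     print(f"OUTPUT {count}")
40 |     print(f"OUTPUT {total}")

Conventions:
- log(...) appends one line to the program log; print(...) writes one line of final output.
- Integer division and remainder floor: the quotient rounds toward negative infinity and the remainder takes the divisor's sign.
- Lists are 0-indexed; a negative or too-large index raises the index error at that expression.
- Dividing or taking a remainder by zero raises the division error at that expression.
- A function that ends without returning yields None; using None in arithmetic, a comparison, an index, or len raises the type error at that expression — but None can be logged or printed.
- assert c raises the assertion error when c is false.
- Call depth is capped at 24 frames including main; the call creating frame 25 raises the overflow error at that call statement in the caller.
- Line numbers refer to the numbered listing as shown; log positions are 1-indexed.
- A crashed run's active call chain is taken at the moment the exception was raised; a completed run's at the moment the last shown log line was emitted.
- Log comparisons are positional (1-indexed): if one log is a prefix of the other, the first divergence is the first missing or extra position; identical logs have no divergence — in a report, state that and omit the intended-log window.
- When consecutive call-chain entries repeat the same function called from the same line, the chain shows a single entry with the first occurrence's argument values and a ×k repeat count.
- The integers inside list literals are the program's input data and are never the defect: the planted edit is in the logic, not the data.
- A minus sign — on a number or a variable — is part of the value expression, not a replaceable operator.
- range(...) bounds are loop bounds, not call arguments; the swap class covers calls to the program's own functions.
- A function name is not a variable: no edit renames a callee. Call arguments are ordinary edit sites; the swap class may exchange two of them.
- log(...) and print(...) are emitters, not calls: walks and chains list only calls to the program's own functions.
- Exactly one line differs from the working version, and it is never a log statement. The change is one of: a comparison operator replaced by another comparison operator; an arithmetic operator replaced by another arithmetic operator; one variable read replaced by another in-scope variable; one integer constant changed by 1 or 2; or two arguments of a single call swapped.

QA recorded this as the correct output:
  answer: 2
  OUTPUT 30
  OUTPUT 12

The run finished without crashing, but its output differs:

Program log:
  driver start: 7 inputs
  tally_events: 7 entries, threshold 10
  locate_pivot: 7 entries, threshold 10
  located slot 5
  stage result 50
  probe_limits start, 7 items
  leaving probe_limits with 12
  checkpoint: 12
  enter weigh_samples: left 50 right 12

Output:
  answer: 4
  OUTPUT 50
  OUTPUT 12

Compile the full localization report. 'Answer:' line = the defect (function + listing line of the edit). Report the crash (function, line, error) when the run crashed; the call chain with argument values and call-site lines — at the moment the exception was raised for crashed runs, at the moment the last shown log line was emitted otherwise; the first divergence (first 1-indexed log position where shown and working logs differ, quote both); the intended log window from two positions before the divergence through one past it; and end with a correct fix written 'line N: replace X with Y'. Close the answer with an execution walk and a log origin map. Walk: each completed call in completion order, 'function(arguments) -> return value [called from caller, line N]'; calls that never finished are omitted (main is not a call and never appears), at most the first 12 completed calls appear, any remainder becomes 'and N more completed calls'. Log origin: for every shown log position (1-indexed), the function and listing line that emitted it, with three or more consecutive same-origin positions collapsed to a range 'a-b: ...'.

Answer: the defect is in tally_events at line 12.
The tell: Position 5 is the first bad log line: 'stage result 50' should read 'stage result 30'.
Call chain: main -> weigh_samples(50, 12) (called at line 37).
First divergence: at position 5 the run shows 'stage result 50' where the working version logs 'stage result 30'.
Intended log window:
  3: locate_pivot: 7 entries, threshold 10
  4: located slot 5
  5: stage result 30
  6: probe_limits start, 7 items
Execution walk:
  locate_pivot([2, 4, 7, 4, 12, 10, 3], 10) -> 5  [called from tally_events, line 9]
  tally_events([2, 4, 7, 4, 12, 10, 3], 10) -> 50  [called from main, line 33]
  probe_limits([2, 4, 7, 4, 12, 10, 3]) -> 12  [called from main, line 35]
  weigh_samples(50, 12) -> 4  [called from main, line 37]
Log origins:
  1: from main, line 32
  2: from tally_events, line 8
  3: from locate_pivot, line 2
  4: from tally_events, line 10
  5: from main, line 34
  6: from probe_limits, line 15
  7: from probe_limits, line 20
  8: from main, line 36
  9: from weigh_samples, line 24
A correct fix: line 12: replace `5` with `3`.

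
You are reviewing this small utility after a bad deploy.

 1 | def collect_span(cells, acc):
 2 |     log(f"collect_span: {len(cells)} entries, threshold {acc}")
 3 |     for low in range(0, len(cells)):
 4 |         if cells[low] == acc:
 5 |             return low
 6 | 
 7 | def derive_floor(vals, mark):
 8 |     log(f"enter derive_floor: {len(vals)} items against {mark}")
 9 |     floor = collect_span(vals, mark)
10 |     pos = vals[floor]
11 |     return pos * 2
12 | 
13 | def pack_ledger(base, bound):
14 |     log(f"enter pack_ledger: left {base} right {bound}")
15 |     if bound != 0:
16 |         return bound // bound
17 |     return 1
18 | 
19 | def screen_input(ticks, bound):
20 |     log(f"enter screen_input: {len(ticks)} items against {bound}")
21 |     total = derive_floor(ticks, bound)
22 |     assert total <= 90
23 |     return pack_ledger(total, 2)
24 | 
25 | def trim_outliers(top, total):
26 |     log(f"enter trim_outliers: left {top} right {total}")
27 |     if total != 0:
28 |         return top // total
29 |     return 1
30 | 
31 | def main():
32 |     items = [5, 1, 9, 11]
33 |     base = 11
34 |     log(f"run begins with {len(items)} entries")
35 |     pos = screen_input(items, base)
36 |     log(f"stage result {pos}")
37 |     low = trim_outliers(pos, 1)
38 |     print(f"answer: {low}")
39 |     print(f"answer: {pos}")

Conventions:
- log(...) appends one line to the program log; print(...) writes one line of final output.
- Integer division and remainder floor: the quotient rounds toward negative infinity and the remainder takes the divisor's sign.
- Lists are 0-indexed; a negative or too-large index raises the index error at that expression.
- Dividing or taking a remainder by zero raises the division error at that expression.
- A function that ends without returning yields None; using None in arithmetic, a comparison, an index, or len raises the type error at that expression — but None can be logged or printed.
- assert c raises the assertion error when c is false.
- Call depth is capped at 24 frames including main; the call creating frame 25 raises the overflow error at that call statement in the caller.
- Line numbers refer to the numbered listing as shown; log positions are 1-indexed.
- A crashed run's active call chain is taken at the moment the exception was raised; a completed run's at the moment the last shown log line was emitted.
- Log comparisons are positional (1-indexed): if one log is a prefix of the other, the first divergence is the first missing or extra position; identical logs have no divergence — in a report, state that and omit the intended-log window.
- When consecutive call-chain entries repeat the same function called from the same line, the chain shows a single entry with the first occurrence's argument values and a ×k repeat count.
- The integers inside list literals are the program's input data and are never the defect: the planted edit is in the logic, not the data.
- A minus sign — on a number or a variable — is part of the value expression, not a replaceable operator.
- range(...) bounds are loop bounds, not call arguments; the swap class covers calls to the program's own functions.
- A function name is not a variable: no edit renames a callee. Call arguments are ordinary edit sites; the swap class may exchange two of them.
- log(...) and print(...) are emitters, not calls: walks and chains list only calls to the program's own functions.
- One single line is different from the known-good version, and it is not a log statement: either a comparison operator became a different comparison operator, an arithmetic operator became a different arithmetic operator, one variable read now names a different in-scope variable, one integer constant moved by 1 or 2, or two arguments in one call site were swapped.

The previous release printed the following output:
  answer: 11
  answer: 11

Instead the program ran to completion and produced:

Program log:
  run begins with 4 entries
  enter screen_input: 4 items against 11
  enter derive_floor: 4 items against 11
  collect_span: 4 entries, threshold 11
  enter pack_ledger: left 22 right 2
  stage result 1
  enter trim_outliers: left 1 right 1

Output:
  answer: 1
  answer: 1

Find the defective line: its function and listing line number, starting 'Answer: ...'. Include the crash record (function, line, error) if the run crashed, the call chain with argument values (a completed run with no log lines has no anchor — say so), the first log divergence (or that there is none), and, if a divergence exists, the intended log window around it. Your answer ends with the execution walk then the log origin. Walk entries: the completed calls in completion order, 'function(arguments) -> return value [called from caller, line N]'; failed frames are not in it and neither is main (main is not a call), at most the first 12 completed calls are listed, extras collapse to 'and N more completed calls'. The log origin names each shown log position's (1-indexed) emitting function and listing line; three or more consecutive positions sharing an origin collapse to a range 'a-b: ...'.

Answer: the defect is in pack_ledger at line 16.
The tell: At log position 6 the runs split — shown 'stage result 1', but the working version logs 'stage result 11'.
Call chain: main -> trim_outliers(1, 1) (called at line 37).
First divergence: at position 6 the run shows 'stage result 1' where the working version logs 'stage result 11'.
Intended log window:
  4: collect_span: 4 entries, threshold 11
  5: enter pack_ledger: left 22 right 2
  6: stage result 11
  7: enter trim_outliers: left 11 right 1
Execution walk:
  collect_span([5, 1, 9, 11], 11) -> 3  [called from derive_floor, line 9]
  derive_floor([5, 1, 9, 11], 11) -> 22  [called from screen_input, line 21]
  pack_ledger(22, 2) -> 1  [called from screen_input, line 23]
  screen_input([5, 1, 9, 11], 11) -> 1  [called from main, line 35]
  trim_outliers(1, 1) -> 1  [called from main, line 37]
Log origins:
  1: logged in main at line 34
  2: logged in screen_input at line 20
  3: logged in derive_floor at line 8
  4: logged in collect_span at line 2
  5: logged in pack_ledger at line 14
  6: logged in main at line 36
  7: logged in trim_outliers at line 26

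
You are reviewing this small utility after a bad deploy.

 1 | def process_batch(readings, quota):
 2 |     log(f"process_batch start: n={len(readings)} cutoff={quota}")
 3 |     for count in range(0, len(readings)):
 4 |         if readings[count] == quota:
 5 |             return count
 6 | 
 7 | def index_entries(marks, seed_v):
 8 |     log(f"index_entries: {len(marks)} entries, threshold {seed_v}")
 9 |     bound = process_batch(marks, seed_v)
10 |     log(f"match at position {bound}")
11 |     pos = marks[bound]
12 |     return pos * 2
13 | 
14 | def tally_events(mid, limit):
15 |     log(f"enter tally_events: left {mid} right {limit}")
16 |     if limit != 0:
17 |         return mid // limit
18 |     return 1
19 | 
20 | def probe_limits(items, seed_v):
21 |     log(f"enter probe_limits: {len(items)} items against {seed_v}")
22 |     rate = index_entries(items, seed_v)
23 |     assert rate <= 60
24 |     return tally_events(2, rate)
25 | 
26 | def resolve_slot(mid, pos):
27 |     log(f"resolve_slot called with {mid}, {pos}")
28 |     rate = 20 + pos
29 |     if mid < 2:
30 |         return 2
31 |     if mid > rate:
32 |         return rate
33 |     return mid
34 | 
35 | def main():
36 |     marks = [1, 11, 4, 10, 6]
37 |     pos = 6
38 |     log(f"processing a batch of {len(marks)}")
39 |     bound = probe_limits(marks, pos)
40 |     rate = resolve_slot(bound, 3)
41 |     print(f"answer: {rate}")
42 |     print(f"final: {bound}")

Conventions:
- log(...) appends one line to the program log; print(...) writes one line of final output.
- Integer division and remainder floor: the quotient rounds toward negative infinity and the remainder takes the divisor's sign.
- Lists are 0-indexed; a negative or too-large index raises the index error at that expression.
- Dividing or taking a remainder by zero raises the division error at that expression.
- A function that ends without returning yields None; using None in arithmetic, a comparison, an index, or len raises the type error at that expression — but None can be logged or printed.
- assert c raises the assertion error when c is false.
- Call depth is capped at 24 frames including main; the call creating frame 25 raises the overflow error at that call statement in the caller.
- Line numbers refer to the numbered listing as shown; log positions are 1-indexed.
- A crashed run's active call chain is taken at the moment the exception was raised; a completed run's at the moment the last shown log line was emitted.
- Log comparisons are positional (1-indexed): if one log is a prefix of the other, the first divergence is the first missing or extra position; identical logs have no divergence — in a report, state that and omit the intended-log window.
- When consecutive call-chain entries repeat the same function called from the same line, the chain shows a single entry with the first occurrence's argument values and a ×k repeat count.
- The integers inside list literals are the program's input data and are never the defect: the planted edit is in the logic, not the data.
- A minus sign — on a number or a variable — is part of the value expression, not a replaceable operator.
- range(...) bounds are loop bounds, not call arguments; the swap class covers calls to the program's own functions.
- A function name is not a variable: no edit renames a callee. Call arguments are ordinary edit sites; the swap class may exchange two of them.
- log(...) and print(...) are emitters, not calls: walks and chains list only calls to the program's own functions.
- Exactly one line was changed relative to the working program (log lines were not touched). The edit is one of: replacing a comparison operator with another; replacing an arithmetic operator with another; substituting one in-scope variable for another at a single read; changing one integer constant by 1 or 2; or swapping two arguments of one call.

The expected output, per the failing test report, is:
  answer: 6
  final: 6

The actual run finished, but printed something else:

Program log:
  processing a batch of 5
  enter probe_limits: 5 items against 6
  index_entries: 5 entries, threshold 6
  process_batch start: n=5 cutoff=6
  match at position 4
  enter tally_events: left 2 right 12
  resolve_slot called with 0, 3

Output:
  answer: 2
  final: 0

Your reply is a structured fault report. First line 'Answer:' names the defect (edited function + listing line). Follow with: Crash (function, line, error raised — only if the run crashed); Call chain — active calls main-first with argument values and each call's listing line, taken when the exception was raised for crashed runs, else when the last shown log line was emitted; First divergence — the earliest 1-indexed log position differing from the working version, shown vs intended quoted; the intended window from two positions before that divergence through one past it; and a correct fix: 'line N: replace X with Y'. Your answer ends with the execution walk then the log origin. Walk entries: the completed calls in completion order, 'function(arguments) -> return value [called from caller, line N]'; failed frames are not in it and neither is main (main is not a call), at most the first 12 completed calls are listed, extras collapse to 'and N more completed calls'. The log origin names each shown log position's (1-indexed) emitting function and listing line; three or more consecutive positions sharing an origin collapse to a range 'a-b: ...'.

Answer: the defect is in probe_limits at line 24.
Core observation: The earliest visible damage is log position 6 — 'enter tally_events: left 2 right 12' rather than the intended 'enter tally_events: left 12 right 2'.
Call chain: main -> resolve_slot(0, 3) (called at line 40).
First divergence: at position 6 the run shows 'enter tally_events: left 2 right 12' where the working version logs 'enter tally_events: left 12 right 2'.
Intended log window:
  4: process_batch start: n=5 cutoff=6
  5: match at position 4
  6: enter tally_events: left 12 right 2
  7: resolve_slot called with 6, 3
Execution walk:
  process_batch([1, 11, 4, 10, 6], 6) -> 4  [called from index_entries, line 9]
  index_entries([1, 11, 4, 10, 6], 6) -> 12  [called from probe_limits, line 22]
  tally_events(2, 12) -> 0  [called from probe_limits, line 24]
  probe_limits([1, 11, 4, 10, 6], 6) -> 0  [called from main, line 39]
  resolve_slot(0, 3) -> 2  [called from main, line 40]
Log origins:
  1: from main, line 38
  2: from probe_limits, line 21
  3: from index_entries, line 8
  4: from process_batch, line 2
  5: from index_entries, line 10
  6: from tally_events, line 15
  7: from resolve_slot, line 27
A correct fix: line 24: replace `tally_events(2, rate)` with `tally_events(rate, 2)`.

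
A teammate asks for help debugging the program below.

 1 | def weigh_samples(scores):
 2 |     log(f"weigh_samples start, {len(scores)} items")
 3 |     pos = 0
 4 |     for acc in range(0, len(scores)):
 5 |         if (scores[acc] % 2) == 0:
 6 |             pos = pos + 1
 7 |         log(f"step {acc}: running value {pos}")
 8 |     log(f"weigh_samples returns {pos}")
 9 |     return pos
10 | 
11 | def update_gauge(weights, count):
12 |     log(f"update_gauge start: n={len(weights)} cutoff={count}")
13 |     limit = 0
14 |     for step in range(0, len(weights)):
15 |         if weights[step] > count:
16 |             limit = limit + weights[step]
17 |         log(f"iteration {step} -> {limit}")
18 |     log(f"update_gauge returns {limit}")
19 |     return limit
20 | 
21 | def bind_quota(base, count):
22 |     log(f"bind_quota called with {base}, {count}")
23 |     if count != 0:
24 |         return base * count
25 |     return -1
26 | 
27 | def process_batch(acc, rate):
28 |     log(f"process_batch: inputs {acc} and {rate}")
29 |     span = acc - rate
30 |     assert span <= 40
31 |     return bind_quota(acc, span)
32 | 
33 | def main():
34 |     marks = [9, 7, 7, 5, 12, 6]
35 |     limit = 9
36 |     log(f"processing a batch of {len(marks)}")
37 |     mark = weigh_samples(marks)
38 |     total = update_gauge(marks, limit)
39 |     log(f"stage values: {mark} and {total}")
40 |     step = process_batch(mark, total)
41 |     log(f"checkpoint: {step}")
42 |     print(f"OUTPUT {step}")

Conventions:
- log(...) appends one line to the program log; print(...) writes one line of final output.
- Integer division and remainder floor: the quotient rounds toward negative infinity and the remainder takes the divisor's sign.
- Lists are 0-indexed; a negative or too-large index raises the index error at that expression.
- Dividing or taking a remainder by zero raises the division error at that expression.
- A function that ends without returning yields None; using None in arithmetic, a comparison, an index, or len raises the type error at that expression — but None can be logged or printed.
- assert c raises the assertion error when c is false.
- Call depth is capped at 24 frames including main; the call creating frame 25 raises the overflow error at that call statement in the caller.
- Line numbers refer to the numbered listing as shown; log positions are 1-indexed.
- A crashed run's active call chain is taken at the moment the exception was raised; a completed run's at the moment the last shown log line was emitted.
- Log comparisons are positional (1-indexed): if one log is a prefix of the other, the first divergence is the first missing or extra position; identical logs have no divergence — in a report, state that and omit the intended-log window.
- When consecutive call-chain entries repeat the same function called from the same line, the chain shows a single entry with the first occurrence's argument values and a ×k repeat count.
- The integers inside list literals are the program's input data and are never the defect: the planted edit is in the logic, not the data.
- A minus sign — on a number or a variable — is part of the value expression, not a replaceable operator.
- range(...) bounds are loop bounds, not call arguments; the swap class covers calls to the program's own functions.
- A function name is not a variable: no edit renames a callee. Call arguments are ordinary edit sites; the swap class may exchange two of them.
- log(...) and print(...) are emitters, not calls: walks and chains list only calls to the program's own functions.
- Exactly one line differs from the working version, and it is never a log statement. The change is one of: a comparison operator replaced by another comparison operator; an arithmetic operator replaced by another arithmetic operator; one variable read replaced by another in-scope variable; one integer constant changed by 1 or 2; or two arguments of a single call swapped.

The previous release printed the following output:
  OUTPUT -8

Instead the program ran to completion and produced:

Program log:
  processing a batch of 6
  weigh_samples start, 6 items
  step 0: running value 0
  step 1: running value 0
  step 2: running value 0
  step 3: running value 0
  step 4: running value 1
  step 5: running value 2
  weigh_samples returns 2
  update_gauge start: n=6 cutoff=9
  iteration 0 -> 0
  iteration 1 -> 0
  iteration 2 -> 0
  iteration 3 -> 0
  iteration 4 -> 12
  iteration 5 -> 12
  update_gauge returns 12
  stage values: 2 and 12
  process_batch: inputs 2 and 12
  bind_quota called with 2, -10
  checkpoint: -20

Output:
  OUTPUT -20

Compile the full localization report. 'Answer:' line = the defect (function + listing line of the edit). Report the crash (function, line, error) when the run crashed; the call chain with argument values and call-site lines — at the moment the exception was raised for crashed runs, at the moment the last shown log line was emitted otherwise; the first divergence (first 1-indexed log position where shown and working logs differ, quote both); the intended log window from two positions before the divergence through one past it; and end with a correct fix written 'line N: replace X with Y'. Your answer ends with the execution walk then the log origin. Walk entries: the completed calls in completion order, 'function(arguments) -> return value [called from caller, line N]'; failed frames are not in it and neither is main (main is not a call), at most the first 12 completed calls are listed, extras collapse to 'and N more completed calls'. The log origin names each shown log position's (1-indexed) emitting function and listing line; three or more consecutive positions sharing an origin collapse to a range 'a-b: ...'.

Answer: the defect is in bind_quota at line 24.
Key observation: Position 21 is the first bad log line: 'checkpoint: -20' should read 'checkpoint: -8'.
Call chain: main.
First divergence: position 21 — the shown line 'checkpoint: -20' should read 'checkpoint: -8'.
Intended log window:
  19: process_batch: inputs 2 and 12
  20: bind_quota called with 2, -10
  21: checkpoint: -8
Execution walk:
  weigh_samples([9, 7, 7, 5, 12, 6]) -> 2  [called from main, line 37]
  update_gauge([9, 7, 7, 5, 12, 6], 9) -> 12  [called from main, line 38]
  bind_quota(2, -10) -> -20  [called from process_batch, line 31]
  process_batch(2, 12) -> -20  [called from main, line 40]
Log line origins:
  1: emitted by main (line 36)
  2: emitted by weigh_samples (line 2)
  3-8: emitted by weigh_samples (line 7)
  9: emitted by weigh_samples (line 8)
  10: emitted by update_gauge (line 12)
  11-16: emitted by update_gauge (line 17)
  17: emitted by update_gauge (line 18)
  18: emitted by main (line 39)
  19: emitted by process_batch (line 28)
  20: emitted by bind_quota (line 22)
  21: emitted by main (line 41)
A correct fix: line 24: replace `*` with `%`.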